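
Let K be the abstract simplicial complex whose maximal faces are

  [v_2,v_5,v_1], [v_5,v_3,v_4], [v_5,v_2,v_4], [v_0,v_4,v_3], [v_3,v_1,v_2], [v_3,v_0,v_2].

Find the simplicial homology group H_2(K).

H_2 = 0.

We work with the vertex ordering v_0 < v_1 < v_2 < v_3 < v_4 < v_5. The simplices of K, each written with vertices in increasing order, are:

  0-simplices (6): [v_0], [v_1], [v_2], [v_3], [v_4], [v_5]
  1-simplices (12): [v_0,v_2], [v_0,v_3], [v_0,v_4], [v_1,v_2], [v_1,v_3], [v_1,v_5], [v_2,v_3], [v_2,v_4], [v_2,v_5], [v_3,v_4], [v_3,v_5], [v_4,v_5]
  2-simplices (6): [v_0,v_2,v_3], [v_0,v_3,v_4], [v_1,v_2,v_3], [v_1,v_2,v_5], [v_2,v_4,v_5], [v_3,v_4,v_5]

giving chain groups C_0 ≅ Z^6, C_1 ≅ Z^12, C_2 ≅ Z^6.

Boundary ∂_1: C_1 → C_0 is given by ∂[p,q] = [q] − [p]. For instance
  ∂[v_2,v_5] = [v_5] − [v_2].
As a 6×12 matrix over Z this has rank 5, with invariant factors (1,1,1,1,1).

Boundary ∂_2: C_2 → C_1 maps a triangle to the signed sum of its edges. For instance
  ∂[v_0,v_2,v_3] = [v_2,v_3] − [v_0,v_3] + [v_0,v_2],
  ∂[v_0,v_3,v_4] = [v_3,v_4] − [v_0,v_4] + [v_0,v_3].
The resulting 12×6 matrix has rank 6, and its Smith normal form has invariant factors (1,1,1,1,1,1).

Reading off H_k = ker ∂_k / im ∂_{k+1}:

  H_2: rank ker ∂_2 − rank ∂_3 = (6 − 6) − 0 = 0, and there is no ∂_3, so H_2 ≅ 0.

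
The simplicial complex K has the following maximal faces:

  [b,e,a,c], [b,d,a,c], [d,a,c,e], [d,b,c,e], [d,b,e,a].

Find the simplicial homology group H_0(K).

Order the vertices as a < b < c < d < e. Listing each simplex with vertices in this order, K has dimension 3 with simplices:

  0-simplices (5): a, b, c, d, e
  1-simplices (10): ab, ac, ad, ae, bc, bd, be, cd, ce, de
  2-simplices (10): abc, abd, abe, acd, ace, ade, bcd, bce, bde, cde
  3-simplices (5): abcd, abce, abde, acde, bcde

Hence C_0 ≅ Z^5, C_1 ≅ Z^10, C_2 ≅ Z^10, C_3 ≅ Z^5.

Boundary ∂_1: C_1 → C_0 sends each edge [p,q] (with p < q) to q − p.
The resulting 5×10 matrix has rank 4, and its Smith normal form has invariant factors (1,1,1,1).

The boundary map ∂_2: C_2 → C_1 sends each 2-simplex [p,q,r] to [q,r] − [p,r] + [p,q]. For instance
  ∂acd = cd − ad + ac,
  ∂ace = ce − ae + ac.
The resulting 10×10 matrix has rank 6, and its Smith normal form has invariant factors (1,1,1,1,1,1).

∂_3: C_3 → C_2 sends each 3-simplex σ to the alternating sum Σ_i (−1)^i (σ with its i-th vertex removed). For instance
  ∂acde = cde − ade + ace − acd,
  ∂bcde = cde − bde + bce − bcd.
This gives a 10×5 integer matrix of rank 4; reducing to Smith normal form yields diagonal entries (1,1,1,1).

From H_k ≅ ker(∂_k) / im(∂_{k+1}) we obtain:

  H_0: rank C_0 − rank ∂_1 = 5 − 4 = 1, and the invariant factors of ∂_1 are all 1, so H_0 ≅ Z.

(K is a triangulation of the 3-sphere S^3.)

H_0 = Z.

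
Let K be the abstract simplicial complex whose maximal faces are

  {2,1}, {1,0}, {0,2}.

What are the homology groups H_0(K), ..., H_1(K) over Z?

Fix the vertex order 0 < 1 < 2 and write every simplex with vertices in increasing order. Then dim K = 1 and the simplices of K are:

  0-simplices (3): [0], [1], [2]
  1-simplices (3): [0,1], [0,2], [1,2]

so the chain groups are C_0 ≅ Z^3, C_1 ≅ Z^3.

Boundary ∂_1: C_1 → C_0 sends each edge [p,q] (with p < q) to q − p. For instance
  ∂[0,1] = [1] − [0].
The resulting 3×3 matrix has rank 2, and its Smith normal form has invariant factors (1,1).

Now H_k = ker ∂_k / im ∂_{k+1}, so:

  H_0: rank C_0 − rank ∂_1 = 3 − 2 = 1, and the invariant factors of ∂_1 are all 1, so H_0 ≅ Z.
  H_1: rank ker ∂_1 − rank ∂_2 = (3 − 2) − 0 = 1, and there is no ∂_2, so H_1 ≅ Z.

H_0 = Z,  H_1 = Z.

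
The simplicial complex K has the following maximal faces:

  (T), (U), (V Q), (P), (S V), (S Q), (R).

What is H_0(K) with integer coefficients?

H_0 = Z^5.

Order the vertices as P < Q < R < S < T < U < V. Listing each simplex with vertices in this order, K has dimension 1 with simplices:

  0-simplices (7): P, Q, R, S, T, U, V
  1-simplices (3): QS, QV, SV

Hence C_0 ≅ Z^7, C_1 ≅ Z^3.

The boundary map ∂_1: C_1 → C_0 maps an edge to its endpoints' difference, ∂[p,q] = q − p.
The 7×3 boundary matrix has rank 2 and Smith normal form diag(1,1).

Reading off H_k = ker ∂_k / im ∂_{k+1}:

  H_0: rank C_0 − rank ∂_1 = 7 − 2 = 5, and the invariant factors of ∂_1 are all 1, so H_0 ≅ Z^5.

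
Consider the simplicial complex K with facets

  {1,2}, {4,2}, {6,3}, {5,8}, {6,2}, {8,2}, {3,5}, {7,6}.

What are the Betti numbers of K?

b_0 = 1, b_1 = 1.

Take the total order 1 < 2 < 3 < 4 < 5 < 6 < 7 < 8 on the vertex set. Then K (dimension 1) consists of the simplices:

  0-simplices (8): [1], [2], [3], [4], [5], [6], [7], [8]
  1-simplices (8): [1,2], [2,4], [2,6], [2,8], [3,5], [3,6], [5,8], [6,7]

giving chain groups C_0 ≅ Z^8, C_1 ≅ Z^8.

The boundary map ∂_1: C_1 → C_0 sends each edge [p,q] (with p < q) to q − p. For instance
  ∂[6,7] = [7] − [6].
As a 8×8 matrix over Z this has rank 7, with invariant factors (1,1,1,1,1,1,1).

From H_k ≅ ker(∂_k) / im(∂_{k+1}) we obtain:

  H_0: rank C_0 − rank ∂_1 = 8 − 7 = 1, and the invariant factors of ∂_1 are all 1, so H_0 ≅ Z.
  H_1: rank ker ∂_1 − rank ∂_2 = (8 − 7) − 0 = 1, and there is no ∂_2, so H_1 ≅ Z.

Hence the Betti numbers are b_0 = 1, b_1 = 1.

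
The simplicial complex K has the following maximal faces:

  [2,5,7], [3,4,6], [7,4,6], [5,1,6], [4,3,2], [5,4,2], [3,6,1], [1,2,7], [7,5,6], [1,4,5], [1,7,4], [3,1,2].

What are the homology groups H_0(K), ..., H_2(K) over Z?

H_0 = Z,  H_1 = Z/2,  H_2 = 0.

Take the total order 1 < 2 < 3 < 4 < 5 < 6 < 7 on the vertex set. Then K (dimension 2) consists of the simplices:

  0-simplices (7): [1], [2], [3], [4], [5], [6], [7]
  1-simplices (18): [1,2], [1,3], [1,4], [1,5], [1,6], [1,7], [2,3], [2,4], [2,5], [2,7], [3,4], [3,6], [4,5], [4,6], [4,7], [5,6], [5,7], [6,7]
  2-simplices (12): [1,2,3], [1,2,7], [1,3,6], [1,4,5], [1,4,7], [1,5,6], [2,3,4], [2,4,5], [2,5,7], [3,4,6], [4,6,7], [5,6,7]

so the chain groups are C_0 ≅ Z^7, C_1 ≅ Z^18, C_2 ≅ Z^12.

Boundary ∂_1: C_1 → C_0 sends each edge [p,q] (with p < q) to q − p. For instance
  ∂[1,6] = [6] − [1].
This gives a 7×18 integer matrix of rank 6; reducing to Smith normal form yields diagonal entries (1,1,1,1,1,1).

Boundary ∂_2: C_2 → C_1 sends each 2-simplex [p,q,r] to [q,r] − [p,r] + [p,q]. For instance
  ∂[4,6,7] = [6,7] − [4,7] + [4,6],
  ∂[3,4,6] = [4,6] − [3,6] + [3,4].
As a 18×12 matrix over Z this has rank 12, with invariant factors (1,1,1,1,1,1,1,1,1,1,1,2).

Now H_k = ker ∂_k / im ∂_{k+1}, so:

  H_0: rank C_0 − rank ∂_1 = 7 − 6 = 1, and the invariant factors of ∂_1 are all 1, so H_0 ≅ Z.
  H_1: rank ker ∂_1 − rank ∂_2 = (18 − 6) − 12 = 0, and ∂_2 has invariant factor 2 > 1, so H_1 ≅ Z/2.
  H_2: rank ker ∂_2 − rank ∂_3 = (12 − 12) − 0 = 0, and there is no ∂_3, so H_2 ≅ 0.

(K is a triangulation of the real projective plane RP^2.)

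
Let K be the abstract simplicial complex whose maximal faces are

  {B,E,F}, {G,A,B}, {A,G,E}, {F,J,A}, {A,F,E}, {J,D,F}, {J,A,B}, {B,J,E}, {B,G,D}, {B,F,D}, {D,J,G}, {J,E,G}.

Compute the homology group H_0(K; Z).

H_0 ≅ Z.

Order the vertices as A < B < D < E < F < G < J. Listing each simplex with vertices in this order, K has dimension 2 with simplices:

  0-simplices (7): A, B, D, E, F, G, J
  1-simplices (18): AB, AE, AF, AG, AJ, BD, BE, BF, BG, BJ, DF, DG, DJ, EF, EG, EJ, FJ, GJ
  2-simplices (12): ABG, ABJ, AEF, AEG, AFJ, BDF, BDG, BEF, BEJ, DFJ, DGJ, EGJ

so the chain groups are C_0 ≅ Z^7, C_1 ≅ Z^18, C_2 ≅ Z^12.

The boundary map ∂_1: C_1 → C_0 sends each edge [p,q] (with p < q) to q − p.
This gives a 7×18 integer matrix of rank 6; reducing to Smith normal form yields diagonal entries (1,1,1,1,1,1).

Boundary ∂_2: C_2 → C_1 sends each 2-simplex [p,q,r] to [q,r] − [p,r] + [p,q]. For instance
  ∂BEF = EF − BF + BE,
  ∂BDG = DG − BG + BD.
The resulting 18×12 matrix has rank 12, and its Smith normal form has invariant factors (1,1,1,1,1,1,1,1,1,1,1,2).

Reading off H_k = ker ∂_k / im ∂_{k+1}:

  H_0: rank C_0 − rank ∂_1 = 7 − 6 = 1, and the invariant factors of ∂_1 are all 1, so H_0 ≅ Z.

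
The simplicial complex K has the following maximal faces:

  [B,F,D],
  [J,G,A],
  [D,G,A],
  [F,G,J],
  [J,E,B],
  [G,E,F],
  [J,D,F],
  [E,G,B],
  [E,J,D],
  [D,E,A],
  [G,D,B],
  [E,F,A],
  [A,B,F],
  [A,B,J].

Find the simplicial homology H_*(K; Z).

Fix the vertex order A < B < D < E < F < G < J and write every simplex with vertices in increasing order. Then dim K = 2 and the simplices of K are:

  0-simplices (7): A, B, D, E, F, G, J
  1-simplices (21): AB, AD, AE, AF, AG, AJ, BD, BE, BF, BG, BJ, DE, DF, DG, DJ, EF, EG, EJ, FG, FJ, GJ
  2-simplices (14): ABF, ABJ, ADE, ADG, AEF, AGJ, BDF, BDG, BEG, BEJ, DEJ, DFJ, EFG, FGJ

so the chain groups are C_0 ≅ Z^7, C_1 ≅ Z^21, C_2 ≅ Z^14.

The boundary map ∂_1: C_1 → C_0 sends each edge [p,q] (with p < q) to q − p. For instance
  ∂BG = G − B.
The resulting 7×21 matrix has rank 6, and its Smith normal form has invariant factors (1,1,1,1,1,1).

Boundary ∂_2: C_2 → C_1 sends each 2-simplex [p,q,r] to [q,r] − [p,r] + [p,q]. For instance
  ∂EFG = FG − EG + EF,
  ∂DEJ = EJ − DJ + DE.
This gives a 21×14 integer matrix of rank 13; reducing to Smith normal form yields diagonal entries (1,1,1,1,1,1,1,1,1,1,1,1,1).

Reading off H_k = ker ∂_k / im ∂_{k+1}:

  H_0: rank C_0 − rank ∂_1 = 7 − 6 = 1, and the invariant factors of ∂_1 are all 1, so H_0 ≅ Z.
  H_1: rank ker ∂_1 − rank ∂_2 = (21 − 6) − 13 = 2, and the invariant factors of ∂_2 are all 1, so H_1 ≅ Z^2.
  H_2: rank ker ∂_2 − rank ∂_3 = (14 − 13) − 0 = 1, and there is no ∂_3, so H_2 ≅ Z.

(K is a triangulation of the torus T^2.)

H_0 = Z,  H_1 = Z^2,  H_2 = Z.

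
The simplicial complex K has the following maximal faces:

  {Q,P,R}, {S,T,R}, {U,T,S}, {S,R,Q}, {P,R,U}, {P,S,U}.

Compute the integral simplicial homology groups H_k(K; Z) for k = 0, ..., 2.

H_0 ≅ Z,  H_1 ≅ Z,  H_2 = 0.

We work with the vertex ordering P < Q < R < S < T < U. The simplices of K, each written with vertices in increasing order, are:

  0-simplices (6): P, Q, R, S, T, U
  1-simplices (12): PQ, PR, PS, PU, QR, QS, RS, RT, RU, ST, SU, TU
  2-simplices (6): PQR, PRU, PSU, QRS, RST, STU

so the chain groups are C_0 ≅ Z^6, C_1 ≅ Z^12, C_2 ≅ Z^6.

The boundary map ∂_1: C_1 → C_0 is given by ∂[p,q] = [q] − [p].
The resulting 6×12 matrix has rank 5, and its Smith normal form has invariant factors (1,1,1,1,1).

Boundary ∂_2: C_2 → C_1 sends each 2-simplex [p,q,r] to [q,r] − [p,r] + [p,q]. For instance
  ∂QRS = RS − QS + QR,
  ∂RST = ST − RT + RS.
The resulting 12×6 matrix has rank 6, and its Smith normal form has invariant factors (1,1,1,1,1,1).

Now H_k = ker ∂_k / im ∂_{k+1}, so:

  H_0: rank C_0 − rank ∂_1 = 6 − 5 = 1, and the invariant factors of ∂_1 are all 1, so H_0 ≅ Z.
  H_1: rank ker ∂_1 − rank ∂_2 = (12 − 5) − 6 = 1, and the invariant factors of ∂_2 are all 1, so H_1 ≅ Z.
  H_2: rank ker ∂_2 − rank ∂_3 = (6 − 6) − 0 = 0, and there is no ∂_3, so H_2 ≅ 0.

As a check, the Euler characteristic is 6 − 12 + 6 = 0, which agrees with 1 − 1 + 0 = 0.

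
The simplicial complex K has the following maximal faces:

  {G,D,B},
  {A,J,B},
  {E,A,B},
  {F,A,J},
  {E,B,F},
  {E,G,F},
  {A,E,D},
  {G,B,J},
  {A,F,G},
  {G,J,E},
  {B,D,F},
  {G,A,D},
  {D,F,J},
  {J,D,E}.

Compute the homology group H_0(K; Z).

H_0 ≅ Z.

Take the total order A < B < D < E < F < G < J on the vertex set. Then K (dimension 2) consists of the simplices:

  0-simplices (7): A, B, D, E, F, G, J
  1-simplices (21): AB, AD, AE, AF, AG, AJ, BD, BE, BF, BG, BJ, DE, DF, DG, DJ, EF, EG, EJ, FG, FJ, GJ
  2-simplices (14): ABE, ABJ, ADE, ADG, AFG, AFJ, BDF, BDG, BEF, BGJ, DEJ, DFJ, EFG, EGJ

so the chain groups are C_0 ≅ Z^7, C_1 ≅ Z^21, C_2 ≅ Z^14.

Boundary ∂_1: C_1 → C_0 maps an edge to its endpoints' difference, ∂[p,q] = q − p.
The resulting 7×21 matrix has rank 6, and its Smith normal form has invariant factors (1,1,1,1,1,1).

The boundary map ∂_2: C_2 → C_1 maps a triangle to the signed sum of its edges. For instance
  ∂EGJ = GJ − EJ + EG,
  ∂ADE = DE − AE + AD.
As a 21×14 matrix over Z this has rank 13, with invariant factors (1,1,1,1,1,1,1,1,1,1,1,1,1).

Computing H_k = (kernel of ∂_k) / (image of ∂_{k+1}):

  H_0: rank C_0 − rank ∂_1 = 7 − 6 = 1, and the invariant factors of ∂_1 are all 1, so H_0 ≅ Z.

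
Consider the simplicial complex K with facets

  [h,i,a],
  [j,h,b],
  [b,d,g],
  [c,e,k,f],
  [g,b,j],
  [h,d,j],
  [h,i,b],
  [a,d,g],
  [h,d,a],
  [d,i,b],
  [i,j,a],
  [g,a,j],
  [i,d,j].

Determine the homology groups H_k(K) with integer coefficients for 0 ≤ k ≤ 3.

Take the total order a < b < c < d < e < f < g < h < i < j < k on the vertex set. Then K (dimension 3) consists of the simplices:

  0-simplices (11): a, b, c, d, e, f, g, h, i, j, k
  1-simplices (24): ad, ag, ah, ai, aj, bd, bg, bh, bi, bj, ce, cf, ck, dg, dh, di, dj, ef, ek, fk, gj, hi, hj, ij
  2-simplices (16): adg, adh, agj, ahi, aij, bdg, bdi, bgj, bhi, bhj, cef, cek, cfk, dhj, dij, efk
  3-simplices (1): cefk

so the chain groups are C_0 ≅ Z^11, C_1 ≅ Z^24, C_2 ≅ Z^16, C_3 ≅ Z^1.

The boundary map ∂_1: C_1 → C_0 is given by ∂[p,q] = [q] − [p]. For instance
  ∂fk = k − f.
As a 11×24 matrix over Z this has rank 9, with invariant factors (1,1,1,1,1,1,1,1,1).

Boundary ∂_2: C_2 → C_1 sends each 2-simplex [p,q,r] to [q,r] − [p,r] + [p,q]. For instance
  ∂cfk = fk − ck + cf,
  ∂bgj = gj − bj + bg.
This gives a 24×16 integer matrix of rank 15; reducing to Smith normal form yields diagonal entries (1,1,1,1,1,1,1,1,1,1,1,1,1,1,2).

The boundary map ∂_3: C_3 → C_2 sends each 3-simplex σ to the alternating sum Σ_i (−1)^i (σ with its i-th vertex removed). For instance
  ∂cefk = efk − cfk + cek − cef.
As a 16×1 matrix over Z this has rank 1, with invariant factors (1).

From H_k ≅ ker(∂_k) / im(∂_{k+1}) we obtain:

  H_0: rank C_0 − rank ∂_1 = 11 − 9 = 2, and the invariant factors of ∂_1 are all 1, so H_0 = Z^2.
  H_1: rank ker ∂_1 − rank ∂_2 = (24 − 9) − 15 = 0, and ∂_2 has invariant factor 2 > 1, so H_1 = Z/2.
  H_2: rank ker ∂_2 − rank ∂_3 = (16 − 15) − 1 = 0, and the invariant factors of ∂_3 are all 1, so H_2 = 0.
  H_3: rank ker ∂_3 − rank ∂_4 = (1 − 1) − 0 = 0, and there is no ∂_4, so H_3 = 0.

(K is a triangulation of the disjoint union of the 3-simplex and the real projective plane RP^2.)

H_0 = Z^2,  H_1 = Z/2,  H_2 = 0,  H_3 = 0.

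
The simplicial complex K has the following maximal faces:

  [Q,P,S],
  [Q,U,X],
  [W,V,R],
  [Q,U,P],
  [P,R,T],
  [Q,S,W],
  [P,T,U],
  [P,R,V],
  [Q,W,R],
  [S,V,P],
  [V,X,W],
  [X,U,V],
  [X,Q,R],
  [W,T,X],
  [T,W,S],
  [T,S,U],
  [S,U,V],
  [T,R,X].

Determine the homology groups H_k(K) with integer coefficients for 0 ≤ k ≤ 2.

Fix the vertex order P < Q < R < S < T < U < V < W < X and write every simplex with vertices in increasing order. Then dim K = 2 and the simplices of K are:

  0-simplices (9): P, Q, R, S, T, U, V, W, X
  1-simplices (27): PQ, PR, PS, PT, PU, PV, QR, QS, QU, QW, QX, RT, RV, RW, RX, ST, SU, SV, SW, TU, TW, TX, UV, UX, VW, VX, WX
  2-simplices (18): PQS, PQU, PRT, PRV, PSV, PTU, QRW, QRX, QSW, QUX, RTX, RVW, STU, STW, SUV, TWX, UVX, VWX

giving chain groups C_0 ≅ Z^9, C_1 ≅ Z^27, C_2 ≅ Z^18.

∂_1: C_1 → C_0 maps an edge to its endpoints' difference, ∂[p,q] = q − p. For instance
  ∂PV = V − P.
This gives a 9×27 integer matrix of rank 8; reducing to Smith normal form yields diagonal entries (1,1,1,1,1,1,1,1).

Boundary ∂_2: C_2 → C_1 acts by ∂[p,q,r] = [q,r] − [p,r] + [p,q]. For instance
  ∂UVX = VX − UX + UV,
  ∂PRV = RV − PV + PR.
The resulting 27×18 matrix has rank 18, and its Smith normal form has invariant factors (1,1,1,1,1,1,1,1,1,1,1,1,1,1,1,1,1,2).

Reading off H_k = ker ∂_k / im ∂_{k+1}:

  H_0: rank C_0 − rank ∂_1 = 9 − 8 = 1, and the invariant factors of ∂_1 are all 1, so H_0 = Z.
  H_1: rank ker ∂_1 − rank ∂_2 = (27 − 8) − 18 = 1, and ∂_2 has invariant factor 2 > 1, so H_1 = Z ⊕ Z/2Z.
  H_2: rank ker ∂_2 − rank ∂_3 = (18 − 18) − 0 = 0, and there is no ∂_3, so H_2 = 0.

As a check, the Euler characteristic is 9 − 27 + 18 = 0, which agrees with 1 − 1 + 0 = 0.

H_0 = Z,  H_1 = Z ⊕ Z/2Z,  H_2 = 0.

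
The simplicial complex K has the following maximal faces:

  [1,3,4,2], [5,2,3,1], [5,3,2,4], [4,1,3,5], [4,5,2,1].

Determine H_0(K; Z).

H_0 = Z.

K has 5 vertices, 10 edges, 10 triangles, 5 3-simplices.
rank ∂_0 = 0, rank ∂_1 = 4 ⇒ b_0 = 5 − 0 − 4 = 1; all invariant factors of ∂_1 are 1 so no torsion. So H_0 = Z.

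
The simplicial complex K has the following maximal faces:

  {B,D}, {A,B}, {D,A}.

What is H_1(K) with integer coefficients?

H_1 = Z.

Order the vertices as A < B < D. Listing each simplex with vertices in this order, K has dimension 1 with simplices:

  0-simplices (3): A, B, D
  1-simplices (3): AB, AD, BD

giving chain groups C_0 ≅ Z^3, C_1 ≅ Z^3.

Boundary ∂_1: C_1 → C_0 sends each edge [p,q] (with p < q) to q − p.
This gives a 3×3 integer matrix of rank 2; reducing to Smith normal form yields diagonal entries (1,1).

Now H_k = ker ∂_k / im ∂_{k+1}, so:

  H_1: rank ker ∂_1 − rank ∂_2 = (3 − 2) − 0 = 1, and there is no ∂_2, so H_1 ≅ Z.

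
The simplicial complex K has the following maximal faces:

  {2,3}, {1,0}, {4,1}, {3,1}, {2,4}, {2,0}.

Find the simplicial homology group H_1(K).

H_1 = Z^2.

K has 5 vertices, 6 edges.
rank ∂_1 = 4, rank ∂_2 = 0 ⇒ b_1 = 6 − 4 − 0 = 2. So H_1 ≅ Z^2.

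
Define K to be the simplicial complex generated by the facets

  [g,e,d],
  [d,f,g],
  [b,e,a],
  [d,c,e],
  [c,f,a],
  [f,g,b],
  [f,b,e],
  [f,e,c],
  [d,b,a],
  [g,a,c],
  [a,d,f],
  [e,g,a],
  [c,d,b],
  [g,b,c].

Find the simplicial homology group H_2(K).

H_2 ≅ Z.

Order the vertices as a < b < c < d < e < f < g. Listing each simplex with vertices in this order, K has dimension 2 with simplices:

  0-simplices (7): a, b, c, d, e, f, g
  1-simplices (21): ab, ac, ad, ae, af, ag, bc, bd, be, bf, bg, cd, ce, cf, cg, de, df, dg, ef, eg, fg
  2-simplices (14): abd, abe, acf, acg, adf, aeg, bcd, bcg, bef, bfg, cde, cef, deg, dfg

Hence C_0 ≅ Z^7, C_1 ≅ Z^21, C_2 ≅ Z^14.

Boundary ∂_1: C_1 → C_0 is given by ∂[p,q] = [q] − [p]. For instance
  ∂ac = c − a.
The 7×21 boundary matrix has rank 6 and Smith normal form diag(1,1,1,1,1,1).

The boundary map ∂_2: C_2 → C_1 sends each 2-simplex [p,q,r] to [q,r] − [p,r] + [p,q]. For instance
  ∂deg = eg − dg + de,
  ∂abe = be − ae + ab.
The 21×14 boundary matrix has rank 13 and Smith normal form diag(1,1,1,1,1,1,1,1,1,1,1,1,1).

Reading off H_k = ker ∂_k / im ∂_{k+1}:

  H_2: rank ker ∂_2 − rank ∂_3 = (14 − 13) − 0 = 1, and there is no ∂_3, so H_2 ≅ Z.

(K is a triangulation of the torus T^2.)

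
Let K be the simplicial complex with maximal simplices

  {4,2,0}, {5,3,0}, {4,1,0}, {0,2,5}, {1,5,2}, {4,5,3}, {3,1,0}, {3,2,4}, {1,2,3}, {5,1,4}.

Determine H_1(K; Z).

Take the total order 0 < 1 < 2 < 3 < 4 < 5 on the vertex set. Then K (dimension 2) consists of the simplices:

  0-simplices (6): [0], [1], [2], [3], [4], [5]
  1-simplices (15): [0,1], [0,2], [0,3], [0,4], [0,5], [1,2], [1,3], [1,4], [1,5], [2,3], [2,4], [2,5], [3,4], [3,5], [4,5]
  2-simplices (10): [0,1,3], [0,1,4], [0,2,4], [0,2,5], [0,3,5], [1,2,3], [1,2,5], [1,4,5], [2,3,4], [3,4,5]

Hence C_0 ≅ Z^6, C_1 ≅ Z^15, C_2 ≅ Z^10.

Boundary ∂_1: C_1 → C_0 is given by ∂[p,q] = [q] − [p]. For instance
  ∂[3,5] = [5] − [3].
This gives a 6×15 integer matrix of rank 5; reducing to Smith normal form yields diagonal entries (1,1,1,1,1).

Boundary ∂_2: C_2 → C_1 acts by ∂[p,q,r] = [q,r] − [p,r] + [p,q]. For instance
  ∂[3,4,5] = [4,5] − [3,5] + [3,4],
  ∂[2,3,4] = [3,4] − [2,4] + [2,3].
As a 15×10 matrix over Z this has rank 10, with invariant factors (1,1,1,1,1,1,1,1,1,2).

Reading off H_k = ker ∂_k / im ∂_{k+1}:

  H_1: rank ker ∂_1 − rank ∂_2 = (15 − 5) − 10 = 0, and ∂_2 has invariant factor 2 > 1, so H_1 ≅ Z_2.

(K is a triangulation of the real projective plane RP^2.)

H_1 = Z_2.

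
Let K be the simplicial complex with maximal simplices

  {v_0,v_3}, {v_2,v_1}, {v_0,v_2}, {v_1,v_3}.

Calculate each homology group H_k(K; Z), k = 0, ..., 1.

Take the total order v_0 < v_1 < v_2 < v_3 on the vertex set. Then K (dimension 1) consists of the simplices:

  0-simplices (4): [v_0], [v_1], [v_2], [v_3]
  1-simplices (4): [v_0,v_2], [v_0,v_3], [v_1,v_2], [v_1,v_3]

so the chain groups are C_0 ≅ Z^4, C_1 ≅ Z^4.

∂_1: C_1 → C_0 sends each edge [p,q] (with p < q) to q − p.
The resulting 4×4 matrix has rank 3, and its Smith normal form has invariant factors (1,1,1).

Computing H_k = (kernel of ∂_k) / (image of ∂_{k+1}):

  H_0: rank C_0 − rank ∂_1 = 4 − 3 = 1, and the invariant factors of ∂_1 are all 1, so H_0 = Z.
  H_1: rank ker ∂_1 − rank ∂_2 = (4 − 3) − 0 = 1, and there is no ∂_2, so H_1 = Z.

As a check, the Euler characteristic is 4 − 4 = 0, which agrees with 1 − 1 = 0.

H_0 ≅ Z,  H_1 ≅ Z.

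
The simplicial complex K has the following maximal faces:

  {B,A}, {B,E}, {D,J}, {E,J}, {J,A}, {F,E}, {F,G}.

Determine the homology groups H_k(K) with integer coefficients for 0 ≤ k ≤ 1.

H_0 ≅ Z,  H_1 ≅ Z.

We work with the vertex ordering A < B < D < E < F < G < J. The simplices of K, each written with vertices in increasing order, are:

  0-simplices (7): A, B, D, E, F, G, J
  1-simplices (7): AB, AJ, BE, DJ, EF, EJ, FG

so the chain groups are C_0 ≅ Z^7, C_1 ≅ Z^7.

∂_1: C_1 → C_0 is given by ∂[p,q] = [q] − [p]. For instance
  ∂AB = B − A.
As a 7×7 matrix over Z this has rank 6, with invariant factors (1,1,1,1,1,1).

Computing H_k = (kernel of ∂_k) / (image of ∂_{k+1}):

  H_0: rank C_0 − rank ∂_1 = 7 − 6 = 1, and the invariant factors of ∂_1 are all 1, so H_0 ≅ Z.
  H_1: rank ker ∂_1 − rank ∂_2 = (7 − 6) − 0 = 1, and there is no ∂_2, so H_1 ≅ Z.

As a check, the Euler characteristic is 7 − 7 = 0, which agrees with 1 − 1 = 0.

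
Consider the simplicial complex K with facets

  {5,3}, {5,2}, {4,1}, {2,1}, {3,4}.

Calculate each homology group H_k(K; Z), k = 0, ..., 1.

H_0 = Z,  H_1 = Z.

Order the vertices as 1 < 2 < 3 < 4 < 5. Listing each simplex with vertices in this order, K has dimension 1 with simplices:

  0-simplices (5): [1], [2], [3], [4], [5]
  1-simplices (5): [1,2], [1,4], [2,5], [3,4], [3,5]

giving chain groups C_0 ≅ Z^5, C_1 ≅ Z^5.

Boundary ∂_1: C_1 → C_0 maps an edge to its endpoints' difference, ∂[p,q] = q − p.
This gives a 5×5 integer matrix of rank 4; reducing to Smith normal form yields diagonal entries (1,1,1,1).

Computing H_k = (kernel of ∂_k) / (image of ∂_{k+1}):

  H_0: rank C_0 − rank ∂_1 = 5 − 4 = 1, and the invariant factors of ∂_1 are all 1, so H_0 = Z.
  H_1: rank ker ∂_1 − rank ∂_2 = (5 − 4) − 0 = 1, and there is no ∂_2, so H_1 = Z.

(K is a triangulation of the circle S^1.)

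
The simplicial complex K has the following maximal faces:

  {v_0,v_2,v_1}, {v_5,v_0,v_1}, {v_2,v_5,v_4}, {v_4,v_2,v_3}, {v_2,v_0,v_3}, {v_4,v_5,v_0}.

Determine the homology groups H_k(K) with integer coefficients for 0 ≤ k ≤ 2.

K has 6 vertices, 12 edges, 6 triangles.
rank ∂_0 = 0, rank ∂_1 = 5 ⇒ b_0 = 6 − 0 − 5 = 1; all invariant factors of ∂_1 are 1 so no torsion. So H_0 ≅ Z.
rank ∂_1 = 5, rank ∂_2 = 6 ⇒ b_1 = 12 − 5 − 6 = 1; all invariant factors of ∂_2 are 1 so no torsion. So H_1 ≅ Z.
rank ∂_2 = 6, rank ∂_3 = 0 ⇒ b_2 = 6 − 6 − 0 = 0. So H_2 ≅ 0.

H_0 ≅ Z,  H_1 ≅ Z,  H_2 = 0.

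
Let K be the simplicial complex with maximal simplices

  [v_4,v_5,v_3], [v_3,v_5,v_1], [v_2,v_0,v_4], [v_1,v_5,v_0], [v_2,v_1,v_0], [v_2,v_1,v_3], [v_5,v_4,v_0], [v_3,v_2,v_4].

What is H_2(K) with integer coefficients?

H_2 ≅ Z.

Order the vertices as v_0 < v_1 < v_2 < v_3 < v_4 < v_5. Listing each simplex with vertices in this order, K has dimension 2 with simplices:

  0-simplices (6): [v_0], [v_1], [v_2], [v_3], [v_4], [v_5]
  1-simplices (12): [v_0,v_1], [v_0,v_2], [v_0,v_4], [v_0,v_5], [v_1,v_2], [v_1,v_3], [v_1,v_5], [v_2,v_3], [v_2,v_4], [v_3,v_4], [v_3,v_5], [v_4,v_5]
  2-simplices (8): [v_0,v_1,v_2], [v_0,v_1,v_5], [v_0,v_2,v_4], [v_0,v_4,v_5], [v_1,v_2,v_3], [v_1,v_3,v_5], [v_2,v_3,v_4], [v_3,v_4,v_5]

so the chain groups are C_0 ≅ Z^6, C_1 ≅ Z^12, C_2 ≅ Z^8.

The boundary map ∂_1: C_1 → C_0 sends each edge [p,q] (with p < q) to q − p.
As a 6×12 matrix over Z this has rank 5, with invariant factors (1,1,1,1,1).

The boundary map ∂_2: C_2 → C_1 maps a triangle to the signed sum of its edges. For instance
  ∂[v_0,v_1,v_2] = [v_1,v_2] − [v_0,v_2] + [v_0,v_1],
  ∂[v_3,v_4,v_5] = [v_4,v_5] − [v_3,v_5] + [v_3,v_4].
The 12×8 boundary matrix has rank 7 and Smith normal form diag(1,1,1,1,1,1,1).

From H_k ≅ ker(∂_k) / im(∂_{k+1}) we obtain:

  H_2: rank ker ∂_2 − rank ∂_3 = (8 − 7) − 0 = 1, and there is no ∂_3, so H_2 ≅ Z.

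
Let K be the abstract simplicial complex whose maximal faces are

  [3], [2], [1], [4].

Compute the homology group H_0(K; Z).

H_0 = Z^4.

Take the total order 1 < 2 < 3 < 4 on the vertex set. Then K (dimension 0) consists of the simplices:

  0-simplices (4): [1], [2], [3], [4]

Hence C_0 ≅ Z^4.

Reading off H_k = ker ∂_k / im ∂_{k+1}:

  H_0: rank C_0 − rank ∂_1 = 4 − 0 = 4, and there is no ∂_1, so H_0 ≅ Z^4.

(K is a triangulation of a set of 4 points.)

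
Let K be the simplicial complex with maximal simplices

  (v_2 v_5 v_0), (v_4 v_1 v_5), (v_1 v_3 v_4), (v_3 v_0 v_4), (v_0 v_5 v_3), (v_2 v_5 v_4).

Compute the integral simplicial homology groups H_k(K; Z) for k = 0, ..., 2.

We work with the vertex ordering v_0 < v_1 < v_2 < v_3 < v_4 < v_5. The simplices of K, each written with vertices in increasing order, are:

  0-simplices (6): [v_0], [v_1], [v_2], [v_3], [v_4], [v_5]
  1-simplices (12): [v_0,v_2], [v_0,v_3], [v_0,v_4], [v_0,v_5], [v_1,v_3], [v_1,v_4], [v_1,v_5], [v_2,v_4], [v_2,v_5], [v_3,v_4], [v_3,v_5], [v_4,v_5]
  2-simplices (6): [v_0,v_2,v_5], [v_0,v_3,v_4], [v_0,v_3,v_5], [v_1,v_3,v_4], [v_1,v_4,v_5], [v_2,v_4,v_5]

giving chain groups C_0 ≅ Z^6, C_1 ≅ Z^12, C_2 ≅ Z^6.

The boundary map ∂_1: C_1 → C_0 maps an edge to its endpoints' difference, ∂[p,q] = q − p. For instance
  ∂[v_2,v_4] = [v_4] − [v_2].
This gives a 6×12 integer matrix of rank 5; reducing to Smith normal form yields diagonal entries (1,1,1,1,1).

The boundary map ∂_2: C_2 → C_1 acts by ∂[p,q,r] = [q,r] − [p,r] + [p,q]. For instance
  ∂[v_1,v_3,v_4] = [v_3,v_4] − [v_1,v_4] + [v_1,v_3],
  ∂[v_1,v_4,v_5] = [v_4,v_5] − [v_1,v_5] + [v_1,v_4].
The resulting 12×6 matrix has rank 6, and its Smith normal form has invariant factors (1,1,1,1,1,1).

Reading off H_k = ker ∂_k / im ∂_{k+1}:

  H_0: rank C_0 − rank ∂_1 = 6 − 5 = 1, and the invariant factors of ∂_1 are all 1, so H_0 ≅ Z.
  H_1: rank ker ∂_1 − rank ∂_2 = (12 − 5) − 6 = 1, and the invariant factors of ∂_2 are all 1, so H_1 ≅ Z.
  H_2: rank ker ∂_2 − rank ∂_3 = (6 − 6) − 0 = 0, and there is no ∂_3, so H_2 ≅ 0.

H_0 = Z,  H_1 = Z,  H_2 = 0.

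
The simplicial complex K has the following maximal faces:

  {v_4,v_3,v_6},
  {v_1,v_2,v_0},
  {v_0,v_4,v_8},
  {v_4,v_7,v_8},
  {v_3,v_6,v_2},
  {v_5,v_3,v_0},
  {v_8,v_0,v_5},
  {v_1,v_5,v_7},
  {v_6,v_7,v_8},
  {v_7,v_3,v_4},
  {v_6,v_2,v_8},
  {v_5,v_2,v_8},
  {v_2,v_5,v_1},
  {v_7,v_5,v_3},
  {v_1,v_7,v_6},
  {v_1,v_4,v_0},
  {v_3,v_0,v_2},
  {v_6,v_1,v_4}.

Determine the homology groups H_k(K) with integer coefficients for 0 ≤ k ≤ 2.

H_0 ≅ Z,  H_1 ≅ Z ⊕ Z/2,  H_2 = 0.

Take the total order v_0 < v_1 < v_2 < v_3 < v_4 < v_5 < v_6 < v_7 < v_8 on the vertex set. Then K (dimension 2) consists of the simplices:

  0-simplices (9): [v_0], [v_1], [v_2], [v_3], [v_4], [v_5], [v_6], [v_7], [v_8]
  1-simplices (27): (27 of them)
  2-simplices (18): (18 of them)

Hence C_0 ≅ Z^9, C_1 ≅ Z^27, C_2 ≅ Z^18.

The boundary map ∂_1: C_1 → C_0 maps an edge to its endpoints' difference, ∂[p,q] = q − p. For instance
  ∂[v_3,v_5] = [v_5] − [v_3].
The 9×27 boundary matrix has rank 8 and Smith normal form diag(1,1,1,1,1,1,1,1).

The boundary map ∂_2: C_2 → C_1 maps a triangle to the signed sum of its edges. For instance
  ∂[v_3,v_4,v_7] = [v_4,v_7] − [v_3,v_7] + [v_3,v_4],
  ∂[v_6,v_7,v_8] = [v_7,v_8] − [v_6,v_8] + [v_6,v_7].
The resulting 27×18 matrix has rank 18, and its Smith normal form has invariant factors (1,1,1,1,1,1,1,1,1,1,1,1,1,1,1,1,1,2).

From H_k ≅ ker(∂_k) / im(∂_{k+1}) we obtain:

  H_0: rank C_0 − rank ∂_1 = 9 − 8 = 1, and the invariant factors of ∂_1 are all 1, so H_0 ≅ Z.
  H_1: rank ker ∂_1 − rank ∂_2 = (27 − 8) − 18 = 1, and ∂_2 has invariant factor 2 > 1, so H_1 ≅ Z ⊕ Z/2.
  H_2: rank ker ∂_2 − rank ∂_3 = (18 − 18) − 0 = 0, and there is no ∂_3, so H_2 ≅ 0.

(K is a triangulation of the Klein bottle.)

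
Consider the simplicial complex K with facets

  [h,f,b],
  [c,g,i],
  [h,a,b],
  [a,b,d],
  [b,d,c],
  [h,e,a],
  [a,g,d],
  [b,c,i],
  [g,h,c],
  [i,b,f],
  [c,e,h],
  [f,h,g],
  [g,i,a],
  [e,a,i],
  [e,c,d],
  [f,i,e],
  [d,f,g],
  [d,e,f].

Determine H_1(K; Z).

H_1 ≅ Z^2.

Fix the vertex order a < b < c < d < e < f < g < h < i and write every simplex with vertices in increasing order. Then dim K = 2 and the simplices of K are:

  0-simplices (9): a, b, c, d, e, f, g, h, i
  1-simplices (27): ab, ad, ae, ag, ah, ai, bc, bd, bf, bh, bi, cd, ce, cg, ch, ci, de, df, dg, ef, eh, ei, fg, fh, fi, gh, gi
  2-simplices (18): abd, abh, adg, aeh, aei, agi, bcd, bci, bfh, bfi, cde, ceh, cgh, cgi, def, dfg, efi, fgh

giving chain groups C_0 ≅ Z^9, C_1 ≅ Z^27, C_2 ≅ Z^18.

∂_1: C_1 → C_0 sends each edge [p,q] (with p < q) to q − p.
As a 9×27 matrix over Z this has rank 8, with invariant factors (1,1,1,1,1,1,1,1).

The boundary map ∂_2: C_2 → C_1 sends each 2-simplex [p,q,r] to [q,r] − [p,r] + [p,q]. For instance
  ∂fgh = gh − fh + fg,
  ∂cgh = gh − ch + cg.
As a 27×18 matrix over Z this has rank 17, with invariant factors (1,1,1,1,1,1,1,1,1,1,1,1,1,1,1,1,1).

Computing H_k = (kernel of ∂_k) / (image of ∂_{k+1}):

  H_1: rank ker ∂_1 − rank ∂_2 = (27 − 8) − 17 = 2, and the invariant factors of ∂_2 are all 1, so H_1 ≅ Z^2.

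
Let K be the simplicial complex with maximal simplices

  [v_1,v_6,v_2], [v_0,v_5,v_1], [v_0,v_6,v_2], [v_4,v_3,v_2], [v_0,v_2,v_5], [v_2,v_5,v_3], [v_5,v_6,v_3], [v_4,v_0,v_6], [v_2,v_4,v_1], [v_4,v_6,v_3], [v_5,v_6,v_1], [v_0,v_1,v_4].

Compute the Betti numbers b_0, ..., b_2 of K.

b_0 = 1, b_1 = 0, b_2 = 0.

Order the vertices as v_0 < v_1 < v_2 < v_3 < v_4 < v_5 < v_6. Listing each simplex with vertices in this order, K has dimension 2 with simplices:

  0-simplices (7): [v_0], [v_1], [v_2], [v_3], [v_4], [v_5], [v_6]
  1-simplices (18): (18 of them)
  2-simplices (12): (12 of them)

Hence C_0 ≅ Z^7, C_1 ≅ Z^18, C_2 ≅ Z^12.

The boundary map ∂_1: C_1 → C_0 maps an edge to its endpoints' difference, ∂[p,q] = q − p.
This gives a 7×18 integer matrix of rank 6; reducing to Smith normal form yields diagonal entries (1,1,1,1,1,1).

∂_2: C_2 → C_1 maps a triangle to the signed sum of its edges. For instance
  ∂[v_0,v_2,v_6] = [v_2,v_6] − [v_0,v_6] + [v_0,v_2],
  ∂[v_3,v_4,v_6] = [v_4,v_6] − [v_3,v_6] + [v_3,v_4].
The 18×12 boundary matrix has rank 12 and Smith normal form diag(1,1,1,1,1,1,1,1,1,1,1,2).

From H_k ≅ ker(∂_k) / im(∂_{k+1}) we obtain:

  H_0: rank C_0 − rank ∂_1 = 7 − 6 = 1, and the invariant factors of ∂_1 are all 1, so H_0 ≅ Z.
  H_1: rank ker ∂_1 − rank ∂_2 = (18 − 6) − 12 = 0, and ∂_2 has invariant factor 2 > 1, so H_1 ≅ Z/2.
  H_2: rank ker ∂_2 − rank ∂_3 = (12 − 12) − 0 = 0, and there is no ∂_3, so H_2 ≅ 0.

(K is a triangulation of the real projective plane RP^2.)

Hence the Betti numbers are b_0 = 1, b_1 = 0, b_2 = 0.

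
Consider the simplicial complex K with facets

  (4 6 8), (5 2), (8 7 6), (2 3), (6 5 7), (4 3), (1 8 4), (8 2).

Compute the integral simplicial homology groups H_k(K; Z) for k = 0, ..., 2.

Take the total order 1 < 2 < 3 < 4 < 5 < 6 < 7 < 8 on the vertex set. Then K (dimension 2) consists of the simplices:

  0-simplices (8): [1], [2], [3], [4], [5], [6], [7], [8]
  1-simplices (13): [1,4], [1,8], [2,3], [2,5], [2,8], [3,4], [4,6], [4,8], [5,6], [5,7], [6,7], [6,8], [7,8]
  2-simplices (4): [1,4,8], [4,6,8], [5,6,7], [6,7,8]

giving chain groups C_0 ≅ Z^8, C_1 ≅ Z^13, C_2 ≅ Z^4.

Boundary ∂_1: C_1 → C_0 maps an edge to its endpoints' difference, ∂[p,q] = q − p. For instance
  ∂[2,5] = [5] − [2].
This gives a 8×13 integer matrix of rank 7; reducing to Smith normal form yields diagonal entries (1,1,1,1,1,1,1).

Boundary ∂_2: C_2 → C_1 acts by ∂[p,q,r] = [q,r] − [p,r] + [p,q]. For instance
  ∂[5,6,7] = [6,7] − [5,7] + [5,6],
  ∂[6,7,8] = [7,8] − [6,8] + [6,7].
The 13×4 boundary matrix has rank 4 and Smith normal form diag(1,1,1,1).

From H_k ≅ ker(∂_k) / im(∂_{k+1}) we obtain:

  H_0: rank C_0 − rank ∂_1 = 8 − 7 = 1, and the invariant factors of ∂_1 are all 1, so H_0 = Z.
  H_1: rank ker ∂_1 − rank ∂_2 = (13 − 7) − 4 = 2, and the invariant factors of ∂_2 are all 1, so H_1 = Z^2.
  H_2: rank ker ∂_2 − rank ∂_3 = (4 − 4) − 0 = 0, and there is no ∂_3, so H_2 = 0.

As a check, the Euler characteristic is 8 − 13 + 4 = -1, which agrees with 1 − 2 + 0 = -1.

H_0 ≅ Z,  H_1 ≅ Z^2,  H_2 = 0.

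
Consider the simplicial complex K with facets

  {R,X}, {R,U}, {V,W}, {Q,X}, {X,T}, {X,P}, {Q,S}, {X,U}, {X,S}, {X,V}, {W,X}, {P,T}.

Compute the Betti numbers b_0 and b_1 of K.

Take the total order P < Q < R < S < T < U < V < W < X on the vertex set. Then K (dimension 1) consists of the simplices:

  0-simplices (9): P, Q, R, S, T, U, V, W, X
  1-simplices (12): PT, PX, QS, QX, RU, RX, SX, TX, UX, VW, VX, WX

giving chain groups C_0 ≅ Z^9, C_1 ≅ Z^12.

The boundary map ∂_1: C_1 → C_0 maps an edge to its endpoints' difference, ∂[p,q] = q − p.
As a 9×12 matrix over Z this has rank 8, with invariant factors (1,1,1,1,1,1,1,1).

Reading off H_k = ker ∂_k / im ∂_{k+1}:

  H_0: rank C_0 − rank ∂_1 = 9 − 8 = 1, and the invariant factors of ∂_1 are all 1, so H_0 = Z.
  H_1: rank ker ∂_1 − rank ∂_2 = (12 − 8) − 0 = 4, and there is no ∂_2, so H_1 = Z^4.

As a check, the Euler characteristic is 9 − 12 = -3, which agrees with 1 − 4 = -3.
(K is a triangulation of a wedge of 4 circles.)

Hence the Betti numbers are b_0 = 1, b_1 = 4.

b_0 = 1, b_1 = 4.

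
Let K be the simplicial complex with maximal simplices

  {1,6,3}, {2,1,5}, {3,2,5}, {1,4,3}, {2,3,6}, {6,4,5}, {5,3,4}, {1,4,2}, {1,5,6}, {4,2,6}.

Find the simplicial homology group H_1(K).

Fix the vertex order 1 < 2 < 3 < 4 < 5 < 6 and write every simplex with vertices in increasing order. Then dim K = 2 and the simplices of K are:

  0-simplices (6): [1], [2], [3], [4], [5], [6]
  1-simplices (15): [1,2], [1,3], [1,4], [1,5], [1,6], [2,3], [2,4], [2,5], [2,6], [3,4], [3,5], [3,6], [4,5], [4,6], [5,6]
  2-simplices (10): [1,2,4], [1,2,5], [1,3,4], [1,3,6], [1,5,6], [2,3,5], [2,3,6], [2,4,6], [3,4,5], [4,5,6]

so the chain groups are C_0 ≅ Z^6, C_1 ≅ Z^15, C_2 ≅ Z^10.

The boundary map ∂_1: C_1 → C_0 is given by ∂[p,q] = [q] − [p]. For instance
  ∂[2,5] = [5] − [2].
As a 6×15 matrix over Z this has rank 5, with invariant factors (1,1,1,1,1).

Boundary ∂_2: C_2 → C_1 acts by ∂[p,q,r] = [q,r] − [p,r] + [p,q]. For instance
  ∂[4,5,6] = [5,6] − [4,6] + [4,5],
  ∂[3,4,5] = [4,5] − [3,5] + [3,4].
The resulting 15×10 matrix has rank 10, and its Smith normal form has invariant factors (1,1,1,1,1,1,1,1,1,2).

Now H_k = ker ∂_k / im ∂_{k+1}, so:

  H_1: rank ker ∂_1 − rank ∂_2 = (15 − 5) − 10 = 0, and ∂_2 has invariant factor 2 > 1, so H_1 ≅ Z/2Z.

H_1 ≅ Z/2Z.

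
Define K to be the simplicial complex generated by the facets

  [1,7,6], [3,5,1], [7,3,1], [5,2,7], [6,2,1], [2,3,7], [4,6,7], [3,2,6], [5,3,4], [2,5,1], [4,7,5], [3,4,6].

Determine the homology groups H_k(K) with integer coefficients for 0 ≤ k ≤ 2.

H_0 = Z,  H_1 = Z/2,  H_2 = 0.

We work with the vertex ordering 1 < 2 < 3 < 4 < 5 < 6 < 7. The simplices of K, each written with vertices in increasing order, are:

  0-simplices (7): [1], [2], [3], [4], [5], [6], [7]
  1-simplices (18): [1,2], [1,3], [1,5], [1,6], [1,7], [2,3], [2,5], [2,6], [2,7], [3,4], [3,5], [3,6], [3,7], [4,5], [4,6], [4,7], [5,7], [6,7]
  2-simplices (12): [1,2,5], [1,2,6], [1,3,5], [1,3,7], [1,6,7], [2,3,6], [2,3,7], [2,5,7], [3,4,5], [3,4,6], [4,5,7], [4,6,7]

so the chain groups are C_0 ≅ Z^7, C_1 ≅ Z^18, C_2 ≅ Z^12.

Boundary ∂_1: C_1 → C_0 maps an edge to its endpoints' difference, ∂[p,q] = q − p.
The 7×18 boundary matrix has rank 6 and Smith normal form diag(1,1,1,1,1,1).

Boundary ∂_2: C_2 → C_1 sends each 2-simplex [p,q,r] to [q,r] − [p,r] + [p,q]. For instance
  ∂[4,5,7] = [5,7] − [4,7] + [4,5],
  ∂[2,3,6] = [3,6] − [2,6] + [2,3].
As a 18×12 matrix over Z this has rank 12, with invariant factors (1,1,1,1,1,1,1,1,1,1,1,2).

From H_k ≅ ker(∂_k) / im(∂_{k+1}) we obtain:

  H_0: rank C_0 − rank ∂_1 = 7 − 6 = 1, and the invariant factors of ∂_1 are all 1, so H_0 ≅ Z.
  H_1: rank ker ∂_1 − rank ∂_2 = (18 − 6) − 12 = 0, and ∂_2 has invariant factor 2 > 1, so H_1 ≅ Z/2.
  H_2: rank ker ∂_2 − rank ∂_3 = (12 − 12) − 0 = 0, and there is no ∂_3, so H_2 ≅ 0.

(K is a triangulation of the real projective plane RP^2.)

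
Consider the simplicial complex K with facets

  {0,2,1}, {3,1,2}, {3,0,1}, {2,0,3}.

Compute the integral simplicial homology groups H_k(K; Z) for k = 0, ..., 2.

H_0 ≅ Z,  H_1 = 0,  H_2 ≅ Z.

Order the vertices as 0 < 1 < 2 < 3. Listing each simplex with vertices in this order, K has dimension 2 with simplices:

  0-simplices (4): [0], [1], [2], [3]
  1-simplices (6): [0,1], [0,2], [0,3], [1,2], [1,3], [2,3]
  2-simplices (4): [0,1,2], [0,1,3], [0,2,3], [1,2,3]

Hence C_0 ≅ Z^4, C_1 ≅ Z^6, C_2 ≅ Z^4.

∂_1: C_1 → C_0 maps an edge to its endpoints' difference, ∂[p,q] = q − p.
The 4×6 boundary matrix has rank 3 and Smith normal form diag(1,1,1).

Boundary ∂_2: C_2 → C_1 sends each 2-simplex [p,q,r] to [q,r] − [p,r] + [p,q]. For instance
  ∂[0,1,2] = [1,2] − [0,2] + [0,1],
  ∂[0,1,3] = [1,3] − [0,3] + [0,1].
The 6×4 boundary matrix has rank 3 and Smith normal form diag(1,1,1).

From H_k ≅ ker(∂_k) / im(∂_{k+1}) we obtain:

  H_0: rank C_0 − rank ∂_1 = 4 − 3 = 1, and the invariant factors of ∂_1 are all 1, so H_0 = Z.
  H_1: rank ker ∂_1 − rank ∂_2 = (6 − 3) − 3 = 0, and the invariant factors of ∂_2 are all 1, so H_1 = 0.
  H_2: rank ker ∂_2 − rank ∂_3 = (4 − 3) − 0 = 1, and there is no ∂_3, so H_2 = Z.

(K is a triangulation of the 2-sphere S^2.)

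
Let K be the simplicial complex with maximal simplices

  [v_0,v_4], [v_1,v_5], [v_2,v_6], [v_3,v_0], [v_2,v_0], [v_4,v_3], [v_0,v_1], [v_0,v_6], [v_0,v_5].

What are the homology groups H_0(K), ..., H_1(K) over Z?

H_0 ≅ Z,  H_1 ≅ Z^3.

Order the vertices as v_0 < v_1 < v_2 < v_3 < v_4 < v_5 < v_6. Listing each simplex with vertices in this order, K has dimension 1 with simplices:

  0-simplices (7): [v_0], [v_1], [v_2], [v_3], [v_4], [v_5], [v_6]
  1-simplices (9): [v_0,v_1], [v_0,v_2], [v_0,v_3], [v_0,v_4], [v_0,v_5], [v_0,v_6], [v_1,v_5], [v_2,v_6], [v_3,v_4]

Hence C_0 ≅ Z^7, C_1 ≅ Z^9.

∂_1: C_1 → C_0 maps an edge to its endpoints' difference, ∂[p,q] = q − p.
As a 7×9 matrix over Z this has rank 6, with invariant factors (1,1,1,1,1,1).

Computing H_k = (kernel of ∂_k) / (image of ∂_{k+1}):

  H_0: rank C_0 − rank ∂_1 = 7 − 6 = 1, and the invariant factors of ∂_1 are all 1, so H_0 ≅ Z.
  H_1: rank ker ∂_1 − rank ∂_2 = (9 − 6) − 0 = 3, and there is no ∂_2, so H_1 ≅ Z^3.

As a check, the Euler characteristic is 7 − 9 = -2, which agrees with 1 − 3 = -2.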